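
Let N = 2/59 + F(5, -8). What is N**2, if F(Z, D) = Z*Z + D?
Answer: 1010025/3481 ≈ 290.15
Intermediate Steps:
F(Z, D) = D + Z**2 (F(Z, D) = Z**2 + D = D + Z**2)
N = 1005/59 (N = 2/59 + (-8 + 5**2) = 2*(1/59) + (-8 + 25) = 2/59 + 17 = 1005/59 ≈ 17.034)
N**2 = (1005/59)**2 = 1010025/3481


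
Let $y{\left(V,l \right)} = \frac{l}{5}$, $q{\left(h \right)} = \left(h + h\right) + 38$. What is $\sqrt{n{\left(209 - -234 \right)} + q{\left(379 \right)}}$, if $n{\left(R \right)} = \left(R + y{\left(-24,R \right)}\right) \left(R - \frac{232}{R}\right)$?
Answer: $\frac{\sqrt{5900410}}{5} \approx 485.82$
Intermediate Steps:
$q{\left(h \right)} = 38 + 2 h$ ($q{\left(h \right)} = 2 h + 38 = 38 + 2 h$)
$y{\left(V,l \right)} = \frac{l}{5}$ ($y{\left(V,l \right)} = l \frac{1}{5} = \frac{l}{5}$)
$n{\left(R \right)} = \frac{6 R \left(R - \frac{232}{R}\right)}{5}$ ($n{\left(R \right)} = \left(R + \frac{R}{5}\right) \left(R - \frac{232}{R}\right) = \frac{6 R}{5} \left(R - \frac{232}{R}\right) = \frac{6 R \left(R - \frac{232}{R}\right)}{5}$)
$\sqrt{n{\left(209 - -234 \right)} + q{\left(379 \right)}} = \sqrt{\left(- \frac{1392}{5} + \frac{6 \left(209 - -234\right)^{2}}{5}\right) + \left(38 + 2 \cdot 379\right)} = \sqrt{\left(- \frac{1392}{5} + \frac{6 \left(209 + 234\right)^{2}}{5}\right) + \left(38 + 758\right)} = \sqrt{\left(- \frac{1392}{5} + \frac{6 \cdot 443^{2}}{5}\right) + 796} = \sqrt{\left(- \frac{1392}{5} + \frac{6}{5} \cdot 196249\right) + 796} = \sqrt{\left(- \frac{1392}{5} + \frac{1177494}{5}\right) + 796} = \sqrt{\frac{1176102}{5} + 796} = \sqrt{\frac{1180082}{5}} = \frac{\sqrt{5900410}}{5}$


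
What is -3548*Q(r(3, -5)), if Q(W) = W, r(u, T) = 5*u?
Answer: -53220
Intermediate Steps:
-3548*Q(r(3, -5)) = -17740*3 = -3548*15 = -53220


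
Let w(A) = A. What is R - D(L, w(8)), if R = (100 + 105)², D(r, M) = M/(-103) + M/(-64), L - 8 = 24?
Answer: 34628767/824 ≈ 42025.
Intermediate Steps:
L = 32 (L = 8 + 24 = 32)
D(r, M) = -167*M/6592 (D(r, M) = M*(-1/103) + M*(-1/64) = -M/103 - M/64 = -167*M/6592)
R = 42025 (R = 205² = 42025)
R - D(L, w(8)) = 42025 - (-167)*8/6592 = 42025 - 1*(-167/824) = 42025 + 167/824 = 34628767/824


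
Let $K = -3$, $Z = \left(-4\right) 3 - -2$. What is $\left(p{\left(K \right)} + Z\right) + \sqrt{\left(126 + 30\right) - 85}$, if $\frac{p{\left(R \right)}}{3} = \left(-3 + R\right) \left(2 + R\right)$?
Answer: $8 + \sqrt{71} \approx 16.426$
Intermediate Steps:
$Z = -10$ ($Z = -12 + 2 = -10$)
$p{\left(R \right)} = 3 \left(-3 + R\right) \left(2 + R\right)$
$\left(p{\left(K \right)} + Z\right) + \sqrt{\left(126 + 30\right) - 85} = \left(\left(-18 - -9 + 3 \left(-3\right)^{2}\right) - 10\right) + \sqrt{\left(126 + 30\right) - 85} = \left(\left(-18 + 9 + 3 \cdot 9\right) - 10\right) + \sqrt{156 - 85} = \left(\left(-18 + 9 + 27\right) - 10\right) + \sqrt{156 - 85} = \left(18 - 10\right) + \sqrt{71} = 8 + \sqrt{71}$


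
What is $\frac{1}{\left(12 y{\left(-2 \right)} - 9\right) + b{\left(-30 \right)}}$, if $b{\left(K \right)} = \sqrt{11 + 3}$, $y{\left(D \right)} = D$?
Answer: $- \frac{33}{1075} - \frac{\sqrt{14}}{1075} \approx -0.034178$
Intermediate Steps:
$b{\left(K \right)} = \sqrt{14}$
$\frac{1}{\left(12 y{\left(-2 \right)} - 9\right) + b{\left(-30 \right)}} = \frac{1}{\left(12 \left(-2\right) - 9\right) + \sqrt{14}} = \frac{1}{\left(-24 - 9\right) + \sqrt{14}} = \frac{1}{-33 + \sqrt{14}}$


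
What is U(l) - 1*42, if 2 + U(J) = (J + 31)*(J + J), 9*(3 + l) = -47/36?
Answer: -11505947/52488 ≈ -219.21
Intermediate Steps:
l = -1019/324 (l = -3 + (-47/36)/9 = -3 + (-47*1/36)/9 = -3 + (⅑)*(-47/36) = -3 - 47/324 = -1019/324 ≈ -3.1451)
U(J) = -2 + 2*J*(31 + J) (U(J) = -2 + (J + 31)*(J + J) = -2 + (31 + J)*(2*J) = -2 + 2*J*(31 + J))
U(l) - 1*42 = (-2 + 2*(-1019/324)² + 62*(-1019/324)) - 1*42 = (-2 + 2*(1038361/104976) - 31589/162) - 42 = (-2 + 1038361/52488 - 31589/162) - 42 = -9301451/52488 - 42 = -11505947/52488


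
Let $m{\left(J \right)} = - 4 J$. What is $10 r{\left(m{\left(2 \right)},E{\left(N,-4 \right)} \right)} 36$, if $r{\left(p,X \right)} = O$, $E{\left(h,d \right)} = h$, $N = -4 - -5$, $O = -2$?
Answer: $-720$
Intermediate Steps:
$N = 1$ ($N = -4 + 5 = 1$)
$r{\left(p,X \right)} = -2$
$10 r{\left(m{\left(2 \right)},E{\left(N,-4 \right)} \right)} 36 = 10 \left(-2\right) 36 = \left(-20\right) 36 = -720$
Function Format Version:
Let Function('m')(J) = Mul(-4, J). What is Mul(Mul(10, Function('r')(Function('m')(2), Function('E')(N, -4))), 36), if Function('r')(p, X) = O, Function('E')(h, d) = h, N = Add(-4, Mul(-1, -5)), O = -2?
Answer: -720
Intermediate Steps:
N = 1 (N = Add(-4, 5) = 1)
Function('r')(p, X) = -2
Mul(Mul(10, Function('r')(Function('m')(2), Function('E')(N, -4))), 36) = Mul(Mul(10, -2), 36) = Mul(-20, 36) = -720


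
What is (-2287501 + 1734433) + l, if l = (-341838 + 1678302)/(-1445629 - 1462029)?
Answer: -804066965604/1453829 ≈ -5.5307e+5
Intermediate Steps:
l = -668232/1453829 (l = 1336464/(-2907658) = 1336464*(-1/2907658) = -668232/1453829 ≈ -0.45964)
(-2287501 + 1734433) + l = (-2287501 + 1734433) - 668232/1453829 = -553068 - 668232/1453829 = -804066965604/1453829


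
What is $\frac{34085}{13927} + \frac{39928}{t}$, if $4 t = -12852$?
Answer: $- \frac{63794593}{6392493} \approx -9.9796$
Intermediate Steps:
$t = -3213$ ($t = \frac{1}{4} \left(-12852\right) = -3213$)
$\frac{34085}{13927} + \frac{39928}{t} = \frac{34085}{13927} + \frac{39928}{-3213} = 34085 \cdot \frac{1}{13927} + 39928 \left(- \frac{1}{3213}\right) = \frac{34085}{13927} - \frac{5704}{459} = - \frac{63794593}{6392493}$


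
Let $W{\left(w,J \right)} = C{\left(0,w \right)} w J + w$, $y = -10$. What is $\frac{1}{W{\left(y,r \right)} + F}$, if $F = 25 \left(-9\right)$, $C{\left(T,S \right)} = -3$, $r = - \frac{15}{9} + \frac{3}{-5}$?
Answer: $- \frac{1}{303} \approx -0.0033003$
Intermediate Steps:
$r = - \frac{34}{15}$ ($r = \left(-15\right) \frac{1}{9} + 3 \left(- \frac{1}{5}\right) = - \frac{5}{3} - \frac{3}{5} = - \frac{34}{15} \approx -2.2667$)
$W{\left(w,J \right)} = w - 3 J w$ ($W{\left(w,J \right)} = - 3 w J + w = - 3 J w + w = w - 3 J w$)
$F = -225$
$\frac{1}{W{\left(y,r \right)} + F} = \frac{1}{- 10 \left(1 - - \frac{34}{5}\right) - 225} = \frac{1}{- 10 \left(1 + \frac{34}{5}\right) - 225} = \frac{1}{\left(-10\right) \frac{39}{5} - 225} = \frac{1}{-78 - 225} = \frac{1}{-303} = - \frac{1}{303}$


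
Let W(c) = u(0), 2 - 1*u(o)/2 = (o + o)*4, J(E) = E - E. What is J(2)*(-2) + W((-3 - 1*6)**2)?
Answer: 4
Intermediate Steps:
J(E) = 0
u(o) = 4 - 16*o (u(o) = 4 - 2*(o + o)*4 = 4 - 2*2*o*4 = 4 - 16*o)
W(c) = 4 (W(c) = 4 - 16*0 = 4 + 0 = 4)
J(2)*(-2) + W((-3 - 1*6)**2) = 0*(-2) + 4 = 0 + 4 = 4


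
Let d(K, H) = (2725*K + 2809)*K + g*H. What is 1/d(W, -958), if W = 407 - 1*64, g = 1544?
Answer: 1/320077860 ≈ 3.1242e-9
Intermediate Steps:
W = 343 (W = 407 - 64 = 343)
d(K, H) = 1544*H + K*(2809 + 2725*K) (d(K, H) = (2725*K + 2809)*K + 1544*H = (2809 + 2725*K)*K + 1544*H = K*(2809 + 2725*K) + 1544*H = 1544*H + K*(2809 + 2725*K))
1/d(W, -958) = 1/(1544*(-958) + 2725*343**2 + 2809*343) = 1/(-1479152 + 2725*117649 + 963487) = 1/(-1479152 + 320593525 + 963487) = 1/320077860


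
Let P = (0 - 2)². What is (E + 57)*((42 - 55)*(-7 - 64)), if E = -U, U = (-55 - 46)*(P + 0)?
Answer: 425503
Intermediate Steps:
P = 4 (P = (-2)² = 4)
U = -404 (U = (-55 - 46)*(4 + 0) = -101*4 = -404)
E = 404 (E = -1*(-404) = 404)
(E + 57)*((42 - 55)*(-7 - 64)) = (404 + 57)*((42 - 55)*(-7 - 64)) = 461*(-13*(-71)) = 461*923 = 425503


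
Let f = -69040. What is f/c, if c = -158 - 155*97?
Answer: 69040/15193 ≈ 4.5442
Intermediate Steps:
c = -15193 (c = -158 - 15035 = -15193)
f/c = -69040/(-15193) = -69040*(-1/15193) = 69040/15193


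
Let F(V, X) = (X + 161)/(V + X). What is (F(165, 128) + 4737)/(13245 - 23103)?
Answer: -694115/1444197 ≈ -0.48062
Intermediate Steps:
F(V, X) = (161 + X)/(V + X)
(F(165, 128) + 4737)/(13245 - 23103) = ((161 + 128)/(165 + 128) + 4737)/(13245 - 23103) = (289/293 + 4737)/(-9858) = ((1/293)*289 + 4737)*(-1/9858) = (289/293 + 4737)*(-1/9858) = (1388230/293)*(-1/9858) = -694115/1444197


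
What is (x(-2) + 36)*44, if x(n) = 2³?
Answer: 1936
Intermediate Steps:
x(n) = 8
(x(-2) + 36)*44 = (8 + 36)*44 = 44*44 = 1936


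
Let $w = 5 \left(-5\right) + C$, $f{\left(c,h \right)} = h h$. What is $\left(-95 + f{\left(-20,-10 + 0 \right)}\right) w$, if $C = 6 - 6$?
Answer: $-125$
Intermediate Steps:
$C = 0$ ($C = 6 - 6 = 0$)
$f{\left(c,h \right)} = h^{2}$
$w = -25$ ($w = 5 \left(-5\right) + 0 = -25 + 0 = -25$)
$\left(-95 + f{\left(-20,-10 + 0 \right)}\right) w = \left(-95 + \left(-10 + 0\right)^{2}\right) \left(-25\right) = \left(-95 + \left(-10\right)^{2}\right) \left(-25\right) = \left(-95 + 100\right) \left(-25\right) = 5 \left(-25\right) = -125$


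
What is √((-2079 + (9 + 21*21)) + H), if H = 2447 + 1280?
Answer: √2098 ≈ 45.804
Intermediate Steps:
H = 3727
√((-2079 + (9 + 21*21)) + H) = √((-2079 + (9 + 21*21)) + 3727) = √((-2079 + (9 + 441)) + 3727) = √((-2079 + 450) + 3727) = √(-1629 + 3727) = √2098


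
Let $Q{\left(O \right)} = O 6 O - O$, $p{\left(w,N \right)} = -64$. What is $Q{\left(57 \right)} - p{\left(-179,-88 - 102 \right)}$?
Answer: $19501$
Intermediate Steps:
$Q{\left(O \right)} = - O + 6 O^{2}$ ($Q{\left(O \right)} = 6 O O - O = 6 O^{2} - O = - O + 6 O^{2}$)
$Q{\left(57 \right)} - p{\left(-179,-88 - 102 \right)} = 57 \left(-1 + 6 \cdot 57\right) - -64 = 57 \left(-1 + 342\right) + 64 = 57 \cdot 341 + 64 = 19437 + 64 = 19501$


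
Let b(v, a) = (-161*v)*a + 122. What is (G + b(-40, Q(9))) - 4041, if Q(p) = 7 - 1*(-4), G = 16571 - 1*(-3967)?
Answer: 87459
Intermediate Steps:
G = 20538 (G = 16571 + 3967 = 20538)
Q(p) = 11 (Q(p) = 7 + 4 = 11)
b(v, a) = 122 - 161*a*v (b(v, a) = -161*a*v + 122 = 122 - 161*a*v)
(G + b(-40, Q(9))) - 4041 = (20538 + (122 - 161*11*(-40))) - 4041 = (20538 + (122 + 70840)) - 4041 = (20538 + 70962) - 4041 = 91500 - 4041 = 87459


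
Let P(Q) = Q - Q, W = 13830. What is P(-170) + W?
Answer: 13830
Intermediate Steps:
P(Q) = 0
P(-170) + W = 0 + 13830 = 13830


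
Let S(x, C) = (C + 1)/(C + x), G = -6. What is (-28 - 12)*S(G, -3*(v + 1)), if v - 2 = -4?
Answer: 160/3 ≈ 53.333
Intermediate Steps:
v = -2 (v = 2 - 4 = -2)
S(x, C) = (1 + C)/(C + x)
(-28 - 12)*S(G, -3*(v + 1)) = (-28 - 12)*((1 - 3*(-2 + 1))/(-3*(-2 + 1) - 6)) = -40*(1 - 3*(-1))/(-3*(-1) - 6) = -40*(1 + 3)/(3 - 6) = -40*4/(-3) = -(-40)*4/3 = -40*(-4/3) = 160/3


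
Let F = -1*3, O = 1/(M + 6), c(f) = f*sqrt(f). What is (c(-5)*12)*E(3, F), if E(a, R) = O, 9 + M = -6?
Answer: 20*I*sqrt(5)/3 ≈ 14.907*I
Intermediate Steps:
M = -15 (M = -9 - 6 = -15)
c(f) = f**(3/2)
O = -1/9 (O = 1/(-15 + 6) = 1/(-9) = -1/9 ≈ -0.11111)
F = -3
E(a, R) = -1/9
(c(-5)*12)*E(3, F) = ((-5)**(3/2)*12)*(-1/9) = (-5*I*sqrt(5)*12)*(-1/9) = -60*I*sqrt(5)*(-1/9) = 20*I*sqrt(5)/3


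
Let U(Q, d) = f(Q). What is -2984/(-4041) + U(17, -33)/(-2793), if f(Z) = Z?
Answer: 2755205/3762171 ≈ 0.73234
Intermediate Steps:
U(Q, d) = Q
-2984/(-4041) + U(17, -33)/(-2793) = -2984/(-4041) + 17/(-2793) = -2984*(-1/4041) + 17*(-1/2793) = 2984/4041 - 17/2793 = 2755205/3762171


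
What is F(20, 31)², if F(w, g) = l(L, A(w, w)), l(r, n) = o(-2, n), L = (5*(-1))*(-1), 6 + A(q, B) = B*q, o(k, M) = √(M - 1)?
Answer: 393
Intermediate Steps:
o(k, M) = √(-1 + M)
A(q, B) = -6 + B*q
L = 5 (L = -5*(-1) = 5)
l(r, n) = √(-1 + n)
F(w, g) = √(-7 + w²) (F(w, g) = √(-1 + (-6 + w*w)) = √(-1 + (-6 + w²)) = √(-7 + w²))
F(20, 31)² = (√(-7 + 20²))² = (√(-7 + 400))² = (√393)² = 393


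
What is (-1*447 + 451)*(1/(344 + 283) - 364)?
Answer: -912908/627 ≈ -1456.0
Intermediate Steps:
(-1*447 + 451)*(1/(344 + 283) - 364) = (-447 + 451)*(1/627 - 364) = 4*(1/627 - 364) = 4*(-228227/627) = -912908/627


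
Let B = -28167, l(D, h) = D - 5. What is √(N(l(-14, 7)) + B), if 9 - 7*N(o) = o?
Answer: I*√28163 ≈ 167.82*I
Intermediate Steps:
l(D, h) = -5 + D
N(o) = 9/7 - o/7
√(N(l(-14, 7)) + B) = √((9/7 - (-5 - 14)/7) - 28167) = √((9/7 - ⅐*(-19)) - 28167) = √((9/7 + 19/7) - 28167) = √(4 - 28167) = √(-28163) = I*√28163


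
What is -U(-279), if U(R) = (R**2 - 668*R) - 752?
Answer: -263461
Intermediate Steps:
U(R) = -752 + R**2 - 668*R
-U(-279) = -(-752 + (-279)**2 - 668*(-279)) = -(-752 + 77841 + 186372) = -1*263461 = -263461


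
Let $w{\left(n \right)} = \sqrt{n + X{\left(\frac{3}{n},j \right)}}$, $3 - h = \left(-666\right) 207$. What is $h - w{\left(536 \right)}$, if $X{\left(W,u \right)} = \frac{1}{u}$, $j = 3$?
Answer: $137865 - \frac{\sqrt{4827}}{3} \approx 1.3784 \cdot 10^{5}$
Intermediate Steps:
$h = 137865$ ($h = 3 - \left(-666\right) 207 = 3 - -137862 = 3 + 137862 = 137865$)
$w{\left(n \right)} = \sqrt{\frac{1}{3} + n}$ ($w{\left(n \right)} = \sqrt{n + \frac{1}{3}} = \sqrt{\frac{1}{3} + n}$)
$h - w{\left(536 \right)} = 137865 - \frac{\sqrt{3 + 9 \cdot 536}}{3} = 137865 - \frac{\sqrt{3 + 4824}}{3} = 137865 - \frac{\sqrt{4827}}{3}$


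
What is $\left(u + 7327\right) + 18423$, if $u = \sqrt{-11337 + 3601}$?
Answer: $25750 + 2 i \sqrt{1934} \approx 25750.0 + 87.955 i$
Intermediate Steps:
$u = 2 i \sqrt{1934}$ ($u = \sqrt{-7736} = 2 i \sqrt{1934} \approx 87.955 i$)
$\left(u + 7327\right) + 18423 = \left(2 i \sqrt{1934} + 7327\right) + 18423 = \left(7327 + 2 i \sqrt{1934}\right) + 18423 = 25750 + 2 i \sqrt{1934}$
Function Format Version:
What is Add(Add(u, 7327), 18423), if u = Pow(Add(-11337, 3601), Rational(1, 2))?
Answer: Add(25750, Mul(2, I, Pow(1934, Rational(1, 2)))) ≈ Add(25750., Mul(87.955, I))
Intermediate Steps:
u = Mul(2, I, Pow(1934, Rational(1, 2))) (u = Pow(-7736, Rational(1, 2)) = Mul(2, I, Pow(1934, Rational(1, 2))) ≈ Mul(87.955, I))
Add(Add(u, 7327), 18423) = Add(Add(Mul(2, I, Pow(1934, Rational(1, 2))), 7327), 18423) = Add(Add(7327, Mul(2, I, Pow(1934, Rational(1, 2)))), 18423) = Add(25750, Mul(2, I, Pow(1934, Rational(1, 2))))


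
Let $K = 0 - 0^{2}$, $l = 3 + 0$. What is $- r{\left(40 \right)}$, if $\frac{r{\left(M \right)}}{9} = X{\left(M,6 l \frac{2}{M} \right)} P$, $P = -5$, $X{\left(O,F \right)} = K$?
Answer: $0$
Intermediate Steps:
$l = 3$
$K = 0$ ($K = 0 - 0 = 0 + 0 = 0$)
$X{\left(O,F \right)} = 0$
$r{\left(M \right)} = 0$ ($r{\left(M \right)} = 9 \cdot 0 \left(-5\right) = 9 \cdot 0 = 0$)
$- r{\left(40 \right)} = \left(-1\right) 0 = 0$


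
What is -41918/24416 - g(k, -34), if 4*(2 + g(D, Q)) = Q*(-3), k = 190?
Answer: -307847/12208 ≈ -25.217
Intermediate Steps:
g(D, Q) = -2 - 3*Q/4 (g(D, Q) = -2 + (Q*(-3))/4 = -2 + (-3*Q)/4 = -2 - 3*Q/4)
-41918/24416 - g(k, -34) = -41918/24416 - (-2 - ¾*(-34)) = -41918*1/24416 - (-2 + 51/2) = -20959/12208 - 1*47/2 = -20959/12208 - 47/2 = -307847/12208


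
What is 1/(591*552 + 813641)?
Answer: 1/1139873 ≈ 8.7729e-7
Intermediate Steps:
1/(591*552 + 813641) = 1/(326232 + 813641) = 1/1139873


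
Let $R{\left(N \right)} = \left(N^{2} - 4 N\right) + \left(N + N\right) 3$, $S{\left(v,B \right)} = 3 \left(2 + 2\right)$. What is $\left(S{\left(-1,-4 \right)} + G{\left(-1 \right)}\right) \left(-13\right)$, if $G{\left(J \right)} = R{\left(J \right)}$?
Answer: $-143$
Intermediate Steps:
$S{\left(v,B \right)} = 12$ ($S{\left(v,B \right)} = 3 \cdot 4 = 12$)
$R{\left(N \right)} = N^{2} + 2 N$ ($R{\left(N \right)} = \left(N^{2} - 4 N\right) + 2 N 3 = \left(N^{2} - 4 N\right) + 6 N = N^{2} + 2 N$)
$G{\left(J \right)} = J \left(2 + J\right)$
$\left(S{\left(-1,-4 \right)} + G{\left(-1 \right)}\right) \left(-13\right) = \left(12 - \left(2 - 1\right)\right) \left(-13\right) = \left(12 - 1\right) \left(-13\right) = 11 \left(-13\right) = -143$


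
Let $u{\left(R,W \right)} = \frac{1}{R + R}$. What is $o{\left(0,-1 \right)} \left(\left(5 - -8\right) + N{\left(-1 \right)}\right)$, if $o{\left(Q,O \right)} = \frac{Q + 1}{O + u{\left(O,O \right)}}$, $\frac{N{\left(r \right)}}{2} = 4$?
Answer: $-14$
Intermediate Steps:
$N{\left(r \right)} = 8$ ($N{\left(r \right)} = 2 \cdot 4 = 8$)
$u{\left(R,W \right)} = \frac{1}{2 R}$
$o{\left(Q,O \right)} = \frac{1 + Q}{O + \frac{1}{2 O}}$ ($o{\left(Q,O \right)} = \frac{Q + 1}{O + \frac{1}{2 O}} = \frac{1 + Q}{O + \frac{1}{2 O}}$)
$o{\left(0,-1 \right)} \left(\left(5 - -8\right) + N{\left(-1 \right)}\right) = 2 \left(-1\right) \frac{1}{1 + 2 \left(-1\right)^{2}} \left(1 + 0\right) \left(\left(5 - -8\right) + 8\right) = 2 \left(-1\right) \frac{1}{1 + 2 \cdot 1} \cdot 1 \left(\left(5 + 8\right) + 8\right) = 2 \left(-1\right) \frac{1}{1 + 2} \cdot 1 \left(13 + 8\right) = 2 \left(-1\right) \frac{1}{3} \cdot 1 \cdot 21 = \left(- \frac{2}{3}\right) 21 = -14$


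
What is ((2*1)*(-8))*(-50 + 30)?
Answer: 320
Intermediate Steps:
((2*1)*(-8))*(-50 + 30) = (2*(-8))*(-20) = -16*(-20) = 320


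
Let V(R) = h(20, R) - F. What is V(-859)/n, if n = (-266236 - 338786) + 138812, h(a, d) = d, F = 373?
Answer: 616/233105 ≈ 0.0026426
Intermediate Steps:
V(R) = -373 + R (V(R) = R - 1*373 = R - 373 = -373 + R)
n = -466210 (n = -605022 + 138812 = -466210)
V(-859)/n = (-373 - 859)/(-466210) = -1232*(-1/466210) = 616/233105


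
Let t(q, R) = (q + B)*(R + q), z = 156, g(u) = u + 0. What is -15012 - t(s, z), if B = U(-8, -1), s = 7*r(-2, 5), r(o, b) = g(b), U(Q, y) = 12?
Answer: -23989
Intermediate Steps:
g(u) = u
r(o, b) = b
s = 35 (s = 7*5 = 35)
B = 12
t(q, R) = (12 + q)*(R + q) (t(q, R) = (q + 12)*(R + q) = (12 + q)*(R + q))
-15012 - t(s, z) = -15012 - (35² + 12*156 + 12*35 + 156*35) = -15012 - (1225 + 1872 + 420 + 5460) = -15012 - 1*8977 = -15012 - 8977 = -23989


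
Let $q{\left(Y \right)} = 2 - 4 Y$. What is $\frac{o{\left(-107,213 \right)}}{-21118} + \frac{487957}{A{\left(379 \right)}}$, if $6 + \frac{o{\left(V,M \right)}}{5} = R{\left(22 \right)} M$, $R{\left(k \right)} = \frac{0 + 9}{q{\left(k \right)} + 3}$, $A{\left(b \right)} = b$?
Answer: $\frac{855292678283}{664308926} \approx 1287.5$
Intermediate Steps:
$R{\left(k \right)} = \frac{9}{5 - 4 k}$ ($R{\left(k \right)} = \frac{0 + 9}{\left(2 - 4 k\right) + 3} = \frac{9}{5 - 4 k}$)
$o{\left(V,M \right)} = -30 - \frac{45 M}{83}$ ($o{\left(V,M \right)} = -30 + 5 - \frac{9}{-5 + 4 \cdot 22} M = -30 + 5 - \frac{9}{-5 + 88} M = -30 + 5 - \frac{9}{83} M = -30 + 5 \left(-9\right) \frac{1}{83} M = -30 + 5 \left(- \frac{9 M}{83}\right) = -30 - \frac{45 M}{83}$)
$\frac{o{\left(-107,213 \right)}}{-21118} + \frac{487957}{A{\left(379 \right)}} = \frac{-30 - \frac{9585}{83}}{-21118} + \frac{487957}{379} = \left(-30 - \frac{9585}{83}\right) \left(- \frac{1}{21118}\right) + 487957 \cdot \frac{1}{379} = \left(- \frac{12075}{83}\right) \left(- \frac{1}{21118}\right) + \frac{487957}{379} = \frac{12075}{1752794} + \frac{487957}{379} = \frac{855292678283}{664308926}$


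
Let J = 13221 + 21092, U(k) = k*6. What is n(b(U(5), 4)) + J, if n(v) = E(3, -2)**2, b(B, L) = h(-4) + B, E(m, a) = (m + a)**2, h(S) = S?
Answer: 34314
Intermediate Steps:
U(k) = 6*k
E(m, a) = (a + m)**2
b(B, L) = -4 + B
n(v) = 1 (n(v) = ((-2 + 3)**2)**2 = (1**2)**2 = 1**2 = 1)
J = 34313
n(b(U(5), 4)) + J = 1 + 34313 = 34314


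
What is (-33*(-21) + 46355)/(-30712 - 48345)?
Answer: -47048/79057 ≈ -0.59511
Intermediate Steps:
(-33*(-21) + 46355)/(-30712 - 48345) = (693 + 46355)/(-79057) = 47048*(-1/79057) = -47048/79057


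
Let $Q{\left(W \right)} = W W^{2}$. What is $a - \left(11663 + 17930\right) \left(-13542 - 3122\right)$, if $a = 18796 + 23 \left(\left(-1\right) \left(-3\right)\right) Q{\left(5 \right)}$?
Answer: $493165173$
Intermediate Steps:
$Q{\left(W \right)} = W^{3}$
$a = 27421$ ($a = 18796 + 23 \left(\left(-1\right) \left(-3\right)\right) 5^{3} = 18796 + 23 \cdot 3 \cdot 125 = 18796 + 69 \cdot 125 = 18796 + 8625 = 27421$)
$a - \left(11663 + 17930\right) \left(-13542 - 3122\right) = 27421 - \left(11663 + 17930\right) \left(-13542 - 3122\right) = 27421 - 29593 \left(-16664\right) = 27421 - -493137752 = 27421 + 493137752 = 493165173$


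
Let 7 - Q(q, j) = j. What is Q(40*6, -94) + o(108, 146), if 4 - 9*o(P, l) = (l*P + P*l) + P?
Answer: -30731/9 ≈ -3414.6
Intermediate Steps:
o(P, l) = 4/9 - P/9 - 2*P*l/9 (o(P, l) = 4/9 - ((l*P + P*l) + P)/9 = 4/9 - ((P*l + P*l) + P)/9 = 4/9 - (2*P*l + P)/9 = 4/9 - (P + 2*P*l)/9 = 4/9 + (-P/9 - 2*P*l/9) = 4/9 - P/9 - 2*P*l/9)
Q(q, j) = 7 - j
Q(40*6, -94) + o(108, 146) = (7 - 1*(-94)) + (4/9 - ⅑*108 - 2/9*108*146) = (7 + 94) + (4/9 - 12 - 3504) = 101 - 31640/9 = -30731/9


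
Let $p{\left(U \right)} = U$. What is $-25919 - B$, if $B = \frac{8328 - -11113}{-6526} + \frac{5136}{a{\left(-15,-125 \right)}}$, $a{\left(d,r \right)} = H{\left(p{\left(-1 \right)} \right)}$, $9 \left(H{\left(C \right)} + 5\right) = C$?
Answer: $- \frac{3739114007}{150098} \approx -24911.0$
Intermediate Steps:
$H{\left(C \right)} = -5 + \frac{C}{9}$
$a{\left(d,r \right)} = - \frac{46}{9}$ ($a{\left(d,r \right)} = -5 + \frac{1}{9} \left(-1\right) = -5 - \frac{1}{9} = - \frac{46}{9}$)
$B = - \frac{151276055}{150098}$ ($B = \frac{8328 - -11113}{-6526} + \frac{5136}{- \frac{46}{9}} = \left(8328 + 11113\right) \left(- \frac{1}{6526}\right) + 5136 \left(- \frac{9}{46}\right) = 19441 \left(- \frac{1}{6526}\right) - \frac{23112}{23} = - \frac{19441}{6526} - \frac{23112}{23} = - \frac{151276055}{150098} \approx -1007.8$)
$-25919 - B = -25919 - - \frac{151276055}{150098} = -25919 + \frac{151276055}{150098} = - \frac{3739114007}{150098}$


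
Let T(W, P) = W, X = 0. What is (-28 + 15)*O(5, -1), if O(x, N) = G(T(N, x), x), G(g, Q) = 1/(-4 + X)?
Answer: 13/4 ≈ 3.2500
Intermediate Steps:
G(g, Q) = -¼ (G(g, Q) = 1/(-4 + 0) = 1/(-4) = -¼)
O(x, N) = -¼
(-28 + 15)*O(5, -1) = (-28 + 15)*(-¼) = -13*(-¼) = 13/4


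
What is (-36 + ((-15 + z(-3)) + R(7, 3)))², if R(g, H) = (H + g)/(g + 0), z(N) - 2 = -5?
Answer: 135424/49 ≈ 2763.8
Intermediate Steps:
z(N) = -3 (z(N) = 2 - 5 = -3)
R(g, H) = (H + g)/g
(-36 + ((-15 + z(-3)) + R(7, 3)))² = (-36 + ((-15 - 3) + (3 + 7)/7))² = (-36 + (-18 + (⅐)*10))² = (-36 + (-18 + 10/7))² = (-36 - 116/7)² = (-368/7)² = 135424/49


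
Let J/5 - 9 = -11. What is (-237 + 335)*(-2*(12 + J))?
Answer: -392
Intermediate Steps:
J = -10 (J = 45 + 5*(-11) = 45 - 55 = -10)
(-237 + 335)*(-2*(12 + J)) = (-237 + 335)*(-2*(12 - 10)) = 98*(-2*2) = 98*(-4) = -392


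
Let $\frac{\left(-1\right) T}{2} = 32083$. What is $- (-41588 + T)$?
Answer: $105754$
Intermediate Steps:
$T = -64166$ ($T = \left(-2\right) 32083 = -64166$)
$- (-41588 + T) = - (-41588 - 64166) = \left(-1\right) \left(-105754\right) = 105754$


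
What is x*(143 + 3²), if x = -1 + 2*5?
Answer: 1368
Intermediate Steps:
x = 9 (x = -1 + 10 = 9)
x*(143 + 3²) = 9*(143 + 3²) = 9*(143 + 9) = 9*152 = 1368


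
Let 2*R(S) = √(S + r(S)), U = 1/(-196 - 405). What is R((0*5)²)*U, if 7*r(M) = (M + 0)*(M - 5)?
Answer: 0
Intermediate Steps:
r(M) = M*(-5 + M)/7 (r(M) = ((M + 0)*(M - 5))/7 = (M*(-5 + M))/7 = M*(-5 + M)/7)
U = -1/601 (U = 1/(-601) = -1/601 ≈ -0.0016639)
R(S) = √(S + S*(-5 + S)/7)/2
R((0*5)²)*U = (√7*√((0*5)²*(2 + (0*5)²))/14)*(-1/601) = (√7*√(0²*(2 + 0²))/14)*(-1/601) = (√7*√(0*(2 + 0))/14)*(-1/601) = (√7*√(0*2)/14)*(-1/601) = (√7*√0/14)*(-1/601) = ((1/14)*√7*0)*(-1/601) = 0*(-1/601) = 0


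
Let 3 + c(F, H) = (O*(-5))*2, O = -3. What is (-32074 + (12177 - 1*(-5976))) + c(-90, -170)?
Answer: -13894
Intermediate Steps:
c(F, H) = 27 (c(F, H) = -3 - 3*(-5)*2 = -3 + 15*2 = -3 + 30 = 27)
(-32074 + (12177 - 1*(-5976))) + c(-90, -170) = (-32074 + (12177 - 1*(-5976))) + 27 = (-32074 + (12177 + 5976)) + 27 = (-32074 + 18153) + 27 = -13921 + 27 = -13894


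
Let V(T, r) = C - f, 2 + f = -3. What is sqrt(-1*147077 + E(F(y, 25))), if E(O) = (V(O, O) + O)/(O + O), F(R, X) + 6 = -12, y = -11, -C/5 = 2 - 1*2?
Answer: I*sqrt(5294759)/6 ≈ 383.51*I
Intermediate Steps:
C = 0 (C = -5*(2 - 1*2) = -5*(2 - 2) = -5*0 = 0)
f = -5 (f = -2 - 3 = -5)
V(T, r) = 5 (V(T, r) = 0 - 1*(-5) = 0 + 5 = 5)
F(R, X) = -18 (F(R, X) = -6 - 12 = -18)
E(O) = (5 + O)/(2*O) (E(O) = (5 + O)/(O + O) = (5 + O)/((2*O)) = (5 + O)*(1/(2*O)) = (5 + O)/(2*O))
sqrt(-1*147077 + E(F(y, 25))) = sqrt(-1*147077 + (1/2)*(5 - 18)/(-18)) = sqrt(-147077 + (1/2)*(-1/18)*(-13)) = sqrt(-147077 + 13/36) = sqrt(-5294759/36) = I*sqrt(5294759)/6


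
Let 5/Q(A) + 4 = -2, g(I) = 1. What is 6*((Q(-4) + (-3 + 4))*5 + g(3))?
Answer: 11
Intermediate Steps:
Q(A) = -⅚ (Q(A) = 5/(-4 - 2) = 5/(-6) = 5*(-⅙) = -⅚)
6*((Q(-4) + (-3 + 4))*5 + g(3)) = 6*((-⅚ + (-3 + 4))*5 + 1) = 6*((-⅚ + 1)*5 + 1) = 6*((⅙)*5 + 1) = 6*(⅚ + 1) = 6*(11/6) = 11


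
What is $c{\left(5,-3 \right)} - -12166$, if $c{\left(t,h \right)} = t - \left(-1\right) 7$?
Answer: $12178$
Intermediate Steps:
$c{\left(t,h \right)} = 7 + t$ ($c{\left(t,h \right)} = t - -7 = t + 7 = 7 + t$)
$c{\left(5,-3 \right)} - -12166 = \left(7 + 5\right) - -12166 = 12 + 12166 = 12178$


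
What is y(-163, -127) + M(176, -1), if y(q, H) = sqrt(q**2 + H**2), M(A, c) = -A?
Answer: -176 + sqrt(42698) ≈ 30.635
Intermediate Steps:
y(q, H) = sqrt(H**2 + q**2)
y(-163, -127) + M(176, -1) = sqrt((-127)**2 + (-163)**2) - 1*176 = sqrt(16129 + 26569) - 176 = sqrt(42698) - 176 = -176 + sqrt(42698)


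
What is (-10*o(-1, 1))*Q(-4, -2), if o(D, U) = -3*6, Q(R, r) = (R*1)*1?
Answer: -720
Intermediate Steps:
Q(R, r) = R (Q(R, r) = R*1 = R)
o(D, U) = -18
(-10*o(-1, 1))*Q(-4, -2) = -10*(-18)*(-4) = 180*(-4) = -720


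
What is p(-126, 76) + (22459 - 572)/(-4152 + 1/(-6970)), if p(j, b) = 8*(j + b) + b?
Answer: -9528931274/28939441 ≈ -329.27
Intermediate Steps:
p(j, b) = 8*j + 9*b (p(j, b) = 8*(b + j) + b = (8*b + 8*j) + b = 8*j + 9*b)
p(-126, 76) + (22459 - 572)/(-4152 + 1/(-6970)) = (8*(-126) + 9*76) + (22459 - 572)/(-4152 + 1/(-6970)) = (-1008 + 684) + 21887/(-4152 - 1/6970) = -324 + 21887/(-28939441/6970) = -324 + 21887*(-6970/28939441) = -324 - 152552390/28939441 = -9528931274/28939441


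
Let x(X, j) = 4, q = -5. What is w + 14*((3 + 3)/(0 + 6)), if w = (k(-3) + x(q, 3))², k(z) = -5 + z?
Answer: 30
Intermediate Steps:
w = 16 (w = ((-5 - 3) + 4)² = (-8 + 4)² = (-4)² = 16)
w + 14*((3 + 3)/(0 + 6)) = 16 + 14*((3 + 3)/(0 + 6)) = 16 + 14*(6/6) = 16 + 14*(6*(⅙)) = 16 + 14*1 = 16 + 14 = 30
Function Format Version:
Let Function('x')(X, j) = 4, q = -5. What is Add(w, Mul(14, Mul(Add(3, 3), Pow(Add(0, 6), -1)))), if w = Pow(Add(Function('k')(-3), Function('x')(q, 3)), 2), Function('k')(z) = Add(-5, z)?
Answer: 30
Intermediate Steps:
w = 16 (w = Pow(Add(Add(-5, -3), 4), 2) = Pow(Add(-8, 4), 2) = Pow(-4, 2) = 16)
Add(w, Mul(14, Mul(Add(3, 3), Pow(Add(0, 6), -1)))) = Add(16, Mul(14, Mul(Add(3, 3), Pow(Add(0, 6), -1)))) = Add(16, Mul(14, Mul(6, Pow(6, -1)))) = Add(16, Mul(14, Mul(6, Rational(1, 6)))) = Add(16, Mul(14, 1)) = Add(16, 14) = 30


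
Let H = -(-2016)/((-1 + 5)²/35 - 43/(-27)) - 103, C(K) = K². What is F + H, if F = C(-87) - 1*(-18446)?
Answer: 52096664/1937 ≈ 26896.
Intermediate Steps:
F = 26015 (F = (-87)² - 1*(-18446) = 7569 + 18446 = 26015)
H = 1705609/1937 (H = -(-2016)/(4²*(1/35) - 43*(-1/27)) - 103 = -(-2016)/(16*(1/35) + 43/27) - 103 = -(-2016)/(16/35 + 43/27) - 103 = -(-2016)/1937/945 - 103 = -(-2016)*945/1937 - 103 = -48*(-39690/1937) - 103 = 1905120/1937 - 103 = 1705609/1937 ≈ 880.54)
F + H = 26015 + 1705609/1937 = 52096664/1937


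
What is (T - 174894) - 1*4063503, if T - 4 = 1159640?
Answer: -3078753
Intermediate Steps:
T = 1159644 (T = 4 + 1159640 = 1159644)
(T - 174894) - 1*4063503 = (1159644 - 174894) - 1*4063503 = 984750 - 4063503 = -3078753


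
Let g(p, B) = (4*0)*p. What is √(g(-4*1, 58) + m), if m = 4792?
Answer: 2*√1198 ≈ 69.224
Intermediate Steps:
g(p, B) = 0 (g(p, B) = 0*p = 0)
√(g(-4*1, 58) + m) = √(0 + 4792) = √4792 = 2*√1198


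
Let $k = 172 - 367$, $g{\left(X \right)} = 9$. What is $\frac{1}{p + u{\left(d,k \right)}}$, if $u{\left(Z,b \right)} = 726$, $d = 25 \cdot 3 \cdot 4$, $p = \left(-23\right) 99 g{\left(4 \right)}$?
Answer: $- \frac{1}{19767} \approx -5.0589 \cdot 10^{-5}$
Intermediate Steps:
$k = -195$ ($k = 172 - 367 = -195$)
$p = -20493$ ($p = \left(-23\right) 99 \cdot 9 = \left(-2277\right) 9 = -20493$)
$d = 300$ ($d = 25 \cdot 12 = 300$)
$\frac{1}{p + u{\left(d,k \right)}} = \frac{1}{-20493 + 726} = \frac{1}{-19767} = - \frac{1}{19767}$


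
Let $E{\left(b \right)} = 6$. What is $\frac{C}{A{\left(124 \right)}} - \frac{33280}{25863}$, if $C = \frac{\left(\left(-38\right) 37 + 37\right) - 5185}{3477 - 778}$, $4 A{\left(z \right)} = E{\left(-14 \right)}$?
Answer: $- \frac{202826788}{69804237} \approx -2.9057$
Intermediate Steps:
$A{\left(z \right)} = \frac{3}{2}$ ($A{\left(z \right)} = \frac{1}{4} \cdot 6 = \frac{3}{2}$)
$C = - \frac{6554}{2699}$ ($C = \frac{\left(-1406 + 37\right) - 5185}{2699} = \left(-1369 - 5185\right) \frac{1}{2699} = \left(-6554\right) \frac{1}{2699} = - \frac{6554}{2699} \approx -2.4283$)
$\frac{C}{A{\left(124 \right)}} - \frac{33280}{25863} = - \frac{6554}{2699 \cdot \frac{3}{2}} - \frac{33280}{25863} = \left(- \frac{6554}{2699}\right) \frac{2}{3} - \frac{33280}{25863} = - \frac{13108}{8097} - \frac{33280}{25863} = - \frac{202826788}{69804237}$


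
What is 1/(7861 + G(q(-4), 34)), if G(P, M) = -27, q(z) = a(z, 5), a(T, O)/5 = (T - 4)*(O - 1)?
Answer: 1/7834 ≈ 0.00012765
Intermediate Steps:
a(T, O) = 5*(-1 + O)*(-4 + T) (a(T, O) = 5*((T - 4)*(O - 1)) = 5*((-4 + T)*(-1 + O)) = 5*((-1 + O)*(-4 + T)) = 5*(-1 + O)*(-4 + T))
q(z) = -80 + 20*z (q(z) = 20 - 20*5 - 5*z + 5*5*z = 20 - 100 - 5*z + 25*z = -80 + 20*z)
1/(7861 + G(q(-4), 34)) = 1/(7861 - 27) = 1/7834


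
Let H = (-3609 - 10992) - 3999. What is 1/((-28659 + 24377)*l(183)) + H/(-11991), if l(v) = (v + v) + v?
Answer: 14575067603/9396219546 ≈ 1.5512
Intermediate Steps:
l(v) = 3*v (l(v) = 2*v + v = 3*v)
H = -18600 (H = -14601 - 3999 = -18600)
1/((-28659 + 24377)*l(183)) + H/(-11991) = 1/((-28659 + 24377)*((3*183))) - 18600/(-11991) = 1/(-4282*549) - 18600*(-1/11991) = -1/4282*1/549 + 6200/3997 = -1/2350818 + 6200/3997 = 14575067603/9396219546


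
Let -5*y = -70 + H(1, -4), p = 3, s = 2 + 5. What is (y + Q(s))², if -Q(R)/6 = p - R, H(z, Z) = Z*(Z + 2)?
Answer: 33124/25 ≈ 1325.0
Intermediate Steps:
s = 7
H(z, Z) = Z*(2 + Z)
y = 62/5 (y = -(-70 - 4*(2 - 4))/5 = -(-70 - 4*(-2))/5 = -(-70 + 8)/5 = -⅕*(-62) = 62/5 ≈ 12.400)
Q(R) = -18 + 6*R (Q(R) = -6*(3 - R) = -18 + 6*R)
(y + Q(s))² = (62/5 + (-18 + 6*7))² = (62/5 + (-18 + 42))² = (62/5 + 24)² = (182/5)² = 33124/25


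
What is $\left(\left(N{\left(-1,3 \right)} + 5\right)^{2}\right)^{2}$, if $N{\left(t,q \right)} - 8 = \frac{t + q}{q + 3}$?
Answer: $\frac{2560000}{81} \approx 31605.0$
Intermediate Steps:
$N{\left(t,q \right)} = 8 + \frac{q + t}{3 + q}$ ($N{\left(t,q \right)} = 8 + \frac{t + q}{q + 3} = 8 + \frac{q + t}{3 + q}$)
$\left(\left(N{\left(-1,3 \right)} + 5\right)^{2}\right)^{2} = \left(\left(\frac{24 - 1 + 9 \cdot 3}{3 + 3} + 5\right)^{2}\right)^{2} = \left(\left(\frac{24 - 1 + 27}{6} + 5\right)^{2}\right)^{2} = \left(\left(\frac{1}{6} \cdot 50 + 5\right)^{2}\right)^{2} = \left(\left(\frac{25}{3} + 5\right)^{2}\right)^{2} = \left(\left(\frac{40}{3}\right)^{2}\right)^{2} = \left(\frac{1600}{9}\right)^{2} = \frac{2560000}{81}$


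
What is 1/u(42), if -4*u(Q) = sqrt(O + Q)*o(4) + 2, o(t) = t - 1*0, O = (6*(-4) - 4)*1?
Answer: 2/55 - 4*sqrt(14)/55 ≈ -0.23576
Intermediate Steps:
O = -28 (O = (-24 - 4)*1 = -28*1 = -28)
o(t) = t (o(t) = t + 0 = t)
u(Q) = -1/2 - sqrt(-28 + Q) (u(Q) = -(sqrt(-28 + Q)*4 + 2)/4 = -(4*sqrt(-28 + Q) + 2)/4 = -(2 + 4*sqrt(-28 + Q))/4 = -1/2 - sqrt(-28 + Q))
1/u(42) = 1/(-1/2 - sqrt(-28 + 42)) = 1/(-1/2 - sqrt(14))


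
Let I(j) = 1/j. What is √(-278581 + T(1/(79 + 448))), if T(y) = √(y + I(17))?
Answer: √(-77370022549 + 2108*√1054)/527 ≈ 527.81*I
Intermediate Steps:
T(y) = √(1/17 + y) (T(y) = √(y + 1/17) = √(1/17 + y))
√(-278581 + T(1/(79 + 448))) = √(-278581 + √(17 + 289/(79 + 448))/17) = √(-278581 + √(17 + 289/527)/17) = √(-278581 + √(17 + 289*(1/527))/17) = √(-278581 + √(17 + 17/31)/17) = √(-278581 + √(544/31)/17) = √(-278581 + (4*√1054/31)/17) = √(-278581 + 4*√1054/527)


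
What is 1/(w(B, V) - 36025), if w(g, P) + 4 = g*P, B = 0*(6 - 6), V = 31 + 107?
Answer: -1/36029 ≈ -2.7755e-5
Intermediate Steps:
V = 138
B = 0 (B = 0*0 = 0)
w(g, P) = -4 + P*g (w(g, P) = -4 + g*P = -4 + P*g)
1/(w(B, V) - 36025) = 1/((-4 + 138*0) - 36025) = 1/((-4 + 0) - 36025) = 1/(-4 - 36025) = 1/(-36029) = -1/36029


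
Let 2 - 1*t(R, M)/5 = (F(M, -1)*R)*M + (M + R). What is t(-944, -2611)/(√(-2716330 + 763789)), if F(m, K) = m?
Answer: -32177772905*I*√216949/650847 ≈ -2.3028e+7*I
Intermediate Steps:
t(R, M) = 10 - 5*M - 5*R - 5*R*M² (t(R, M) = 10 - 5*((M*R)*M + (M + R)) = 10 - 5*(R*M² + (M + R)) = 10 - 5*(M + R + R*M²) = 10 + (-5*M - 5*R - 5*R*M²) = 10 - 5*M - 5*R - 5*R*M²)
t(-944, -2611)/(√(-2716330 + 763789)) = (10 - 5*(-2611) - 5*(-944) - 5*(-944)*(-2611)²)/(√(-2716330 + 763789)) = (10 + 13055 + 4720 - 5*(-944)*6817321)/(√(-1952541)) = (10 + 13055 + 4720 + 32177755120)/((3*I*√216949)) = 32177772905*(-I*√216949/650847) = -32177772905*I*√216949/650847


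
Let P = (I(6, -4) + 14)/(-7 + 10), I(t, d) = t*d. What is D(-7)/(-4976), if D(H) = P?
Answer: 5/7464 ≈ 0.00066988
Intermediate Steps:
I(t, d) = d*t
P = -10/3 (P = (-4*6 + 14)/(-7 + 10) = (-24 + 14)/3 = -10*⅓ = -10/3 ≈ -3.3333)
D(H) = -10/3
D(-7)/(-4976) = -10/3/(-4976) = -10/3*(-1/4976) = 5/7464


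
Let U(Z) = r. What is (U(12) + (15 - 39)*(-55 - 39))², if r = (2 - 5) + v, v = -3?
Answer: 5062500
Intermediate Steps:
r = -6 (r = (2 - 5) - 3 = -3 - 3 = -6)
U(Z) = -6
(U(12) + (15 - 39)*(-55 - 39))² = (-6 + (15 - 39)*(-55 - 39))² = (-6 - 24*(-94))² = (-6 + 2256)² = 2250² = 5062500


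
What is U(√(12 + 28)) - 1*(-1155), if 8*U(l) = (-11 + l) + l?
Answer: 9229/8 + √10/2 ≈ 1155.2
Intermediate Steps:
U(l) = -11/8 + l/4 (U(l) = ((-11 + l) + l)/8 = (-11 + 2*l)/8 = -11/8 + l/4)
U(√(12 + 28)) - 1*(-1155) = (-11/8 + √(12 + 28)/4) - 1*(-1155) = (-11/8 + √40/4) + 1155 = (-11/8 + (2*√10)/4) + 1155 = (-11/8 + √10/2) + 1155 = 9229/8 + √10/2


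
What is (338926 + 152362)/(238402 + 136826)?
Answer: 17546/13401 ≈ 1.3093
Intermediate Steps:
(338926 + 152362)/(238402 + 136826) = 491288/375228 = 491288*(1/375228) = 17546/13401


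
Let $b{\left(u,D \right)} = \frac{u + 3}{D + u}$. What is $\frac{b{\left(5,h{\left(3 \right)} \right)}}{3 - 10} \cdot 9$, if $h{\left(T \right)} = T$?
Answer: $- \frac{9}{7} \approx -1.2857$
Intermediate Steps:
$b{\left(u,D \right)} = \frac{3 + u}{D + u}$
$\frac{b{\left(5,h{\left(3 \right)} \right)}}{3 - 10} \cdot 9 = \frac{\frac{1}{3 + 5} \left(3 + 5\right)}{3 - 10} \cdot 9 = \frac{\frac{1}{8} \cdot 8}{-7} \cdot 9 = - \frac{\frac{1}{8} \cdot 8}{7} \cdot 9 = \left(- \frac{1}{7}\right) 1 \cdot 9 = \left(- \frac{1}{7}\right) 9 = - \frac{9}{7}$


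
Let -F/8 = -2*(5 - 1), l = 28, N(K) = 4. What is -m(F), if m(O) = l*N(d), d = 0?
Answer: -112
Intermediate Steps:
F = 64 (F = -(-16)*(5 - 1) = -(-16)*4 = -8*(-8) = 64)
m(O) = 112 (m(O) = 28*4 = 112)
-m(F) = -1*112 = -112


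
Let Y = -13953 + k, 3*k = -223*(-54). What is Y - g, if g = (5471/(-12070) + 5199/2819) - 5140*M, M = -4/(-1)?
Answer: 361335700749/34025330 ≈ 10620.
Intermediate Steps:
k = 4014 (k = (-223*(-54))/3 = (⅓)*12042 = 4014)
Y = -9939 (Y = -13953 + 4014 = -9939)
M = 4 (M = -4*(-1) = 4)
g = -699513455619/34025330 (g = (5471/(-12070) + 5199/2819) - 5140*4 = (5471*(-1/12070) + 5199*(1/2819)) - 20560 = (-5471/12070 + 5199/2819) - 20560 = 47329181/34025330 - 20560 = -699513455619/34025330 ≈ -20559.)
Y - g = -9939 - 1*(-699513455619/34025330) = -9939 + 699513455619/34025330 = 361335700749/34025330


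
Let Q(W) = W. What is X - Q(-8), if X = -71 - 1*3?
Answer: -66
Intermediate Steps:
X = -74 (X = -71 - 3 = -74)
X - Q(-8) = -74 - 1*(-8) = -74 + 8 = -66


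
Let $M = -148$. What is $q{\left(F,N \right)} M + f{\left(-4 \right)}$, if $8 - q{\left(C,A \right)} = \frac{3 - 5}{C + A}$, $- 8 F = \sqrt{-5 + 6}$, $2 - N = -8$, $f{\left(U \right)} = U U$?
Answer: $- \frac{94640}{79} \approx -1198.0$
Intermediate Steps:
$f{\left(U \right)} = U^{2}$
$N = 10$ ($N = 2 - -8 = 2 + 8 = 10$)
$F = - \frac{1}{8}$ ($F = - \frac{\sqrt{-5 + 6}}{8} = - \frac{\sqrt{1}}{8} = \left(- \frac{1}{8}\right) 1 = - \frac{1}{8} \approx -0.125$)
$q{\left(C,A \right)} = 8 + \frac{2}{A + C}$ ($q{\left(C,A \right)} = 8 - \frac{3 - 5}{C + A} = 8 - - \frac{2}{A + C} = 8 + \frac{2}{A + C}$)
$q{\left(F,N \right)} M + f{\left(-4 \right)} = \frac{2 \left(1 + 4 \cdot 10 + 4 \left(- \frac{1}{8}\right)\right)}{10 - \frac{1}{8}} \left(-148\right) + \left(-4\right)^{2} = \frac{2 \left(1 + 40 - \frac{1}{2}\right)}{\frac{79}{8}} \left(-148\right) + 16 = 2 \cdot \frac{8}{79} \cdot \frac{81}{2} \left(-148\right) + 16 = \frac{648}{79} \left(-148\right) + 16 = - \frac{95904}{79} + 16 = - \frac{94640}{79}$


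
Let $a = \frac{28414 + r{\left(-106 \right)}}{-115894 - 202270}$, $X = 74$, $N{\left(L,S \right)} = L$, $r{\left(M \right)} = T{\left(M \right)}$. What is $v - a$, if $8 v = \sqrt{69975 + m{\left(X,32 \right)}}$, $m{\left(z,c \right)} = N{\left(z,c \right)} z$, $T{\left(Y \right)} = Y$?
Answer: $\frac{1011}{11363} + \frac{\sqrt{75451}}{8} \approx 34.424$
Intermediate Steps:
$r{\left(M \right)} = M$
$m{\left(z,c \right)} = z^{2}$ ($m{\left(z,c \right)} = z z = z^{2}$)
$v = \frac{\sqrt{75451}}{8}$ ($v = \frac{\sqrt{69975 + 74^{2}}}{8} = \frac{\sqrt{69975 + 5476}}{8} = \frac{\sqrt{75451}}{8} \approx 34.335$)
$a = - \frac{1011}{11363}$ ($a = \frac{28414 - 106}{-115894 - 202270} = \frac{28308}{-318164} = 28308 \left(- \frac{1}{318164}\right) = - \frac{1011}{11363} \approx -0.088973$)
$v - a = \frac{\sqrt{75451}}{8} - - \frac{1011}{11363} = \frac{\sqrt{75451}}{8} + \frac{1011}{11363} = \frac{1011}{11363} + \frac{\sqrt{75451}}{8}$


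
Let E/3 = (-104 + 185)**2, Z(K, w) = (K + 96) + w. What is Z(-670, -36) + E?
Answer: 19073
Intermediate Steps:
Z(K, w) = 96 + K + w (Z(K, w) = (96 + K) + w = 96 + K + w)
E = 19683 (E = 3*(-104 + 185)**2 = 3*81**2 = 3*6561 = 19683)
Z(-670, -36) + E = (96 - 670 - 36) + 19683 = -610 + 19683 = 19073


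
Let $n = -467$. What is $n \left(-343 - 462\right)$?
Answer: $375935$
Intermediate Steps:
$n \left(-343 - 462\right) = - 467 \left(-343 - 462\right) = \left(-467\right) \left(-805\right) = 375935$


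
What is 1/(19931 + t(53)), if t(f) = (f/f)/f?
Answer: 53/1056344 ≈ 5.0173e-5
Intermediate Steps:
t(f) = 1/f
1/(19931 + t(53)) = 1/(19931 + 1/53) = 1/(1056344/53) = 53/1056344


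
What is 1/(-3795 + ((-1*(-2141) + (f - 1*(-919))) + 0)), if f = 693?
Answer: -1/42 ≈ -0.023810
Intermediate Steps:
1/(-3795 + ((-1*(-2141) + (f - 1*(-919))) + 0)) = 1/(-3795 + ((-1*(-2141) + (693 - 1*(-919))) + 0)) = 1/(-3795 + ((2141 + (693 + 919)) + 0)) = 1/(-3795 + ((2141 + 1612) + 0)) = 1/(-3795 + (3753 + 0)) = 1/(-3795 + 3753) = 1/(-42) = -1/42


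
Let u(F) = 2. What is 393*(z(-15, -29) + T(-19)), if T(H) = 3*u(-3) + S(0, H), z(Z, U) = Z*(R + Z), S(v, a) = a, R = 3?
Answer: 65631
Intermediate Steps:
z(Z, U) = Z*(3 + Z)
T(H) = 6 + H (T(H) = 3*2 + H = 6 + H)
393*(z(-15, -29) + T(-19)) = 393*(-15*(3 - 15) + (6 - 19)) = 393*(-15*(-12) - 13) = 393*(180 - 13) = 393*167 = 65631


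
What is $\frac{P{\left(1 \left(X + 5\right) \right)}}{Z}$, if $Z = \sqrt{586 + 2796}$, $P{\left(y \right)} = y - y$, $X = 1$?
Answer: $0$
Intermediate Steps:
$P{\left(y \right)} = 0$
$Z = \sqrt{3382} \approx 58.155$
$\frac{P{\left(1 \left(X + 5\right) \right)}}{Z} = \frac{0}{\sqrt{3382}} = 0 \frac{\sqrt{3382}}{3382} = 0$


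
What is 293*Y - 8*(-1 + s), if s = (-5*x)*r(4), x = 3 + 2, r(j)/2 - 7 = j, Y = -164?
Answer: -43644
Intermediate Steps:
r(j) = 14 + 2*j
x = 5
s = -550 (s = (-5*5)*(14 + 2*4) = -25*(14 + 8) = -25*22 = -550)
293*Y - 8*(-1 + s) = 293*(-164) - 8*(-1 - 550) = -48052 - 8*(-551) = -48052 + 4408 = -43644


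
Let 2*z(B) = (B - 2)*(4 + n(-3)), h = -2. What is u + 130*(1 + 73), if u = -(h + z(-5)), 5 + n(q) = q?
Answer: 9608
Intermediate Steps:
n(q) = -5 + q
z(B) = 4 - 2*B (z(B) = ((B - 2)*(4 + (-5 - 3)))/2 = ((-2 + B)*(4 - 8))/2 = ((-2 + B)*(-4))/2 = (8 - 4*B)/2 = 4 - 2*B)
u = -12 (u = -(-2 + (4 - 2*(-5))) = -(-2 + (4 + 10)) = -(-2 + 14) = -1*12 = -12)
u + 130*(1 + 73) = -12 + 130*(1 + 73) = -12 + 130*74 = -12 + 9620 = 9608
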